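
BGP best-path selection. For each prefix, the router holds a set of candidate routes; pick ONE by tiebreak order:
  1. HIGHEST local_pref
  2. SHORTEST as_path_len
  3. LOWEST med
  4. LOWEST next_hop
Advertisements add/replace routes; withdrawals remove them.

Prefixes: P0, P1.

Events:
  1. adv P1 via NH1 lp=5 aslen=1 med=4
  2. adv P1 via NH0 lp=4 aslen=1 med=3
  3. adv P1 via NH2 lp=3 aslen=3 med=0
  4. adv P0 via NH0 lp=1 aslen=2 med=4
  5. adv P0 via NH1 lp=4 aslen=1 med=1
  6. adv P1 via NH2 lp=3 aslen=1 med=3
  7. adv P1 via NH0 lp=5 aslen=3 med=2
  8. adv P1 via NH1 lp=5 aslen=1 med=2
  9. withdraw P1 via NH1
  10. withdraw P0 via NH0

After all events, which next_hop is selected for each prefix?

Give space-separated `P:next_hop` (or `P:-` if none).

Op 1: best P0=- P1=NH1
Op 2: best P0=- P1=NH1
Op 3: best P0=- P1=NH1
Op 4: best P0=NH0 P1=NH1
Op 5: best P0=NH1 P1=NH1
Op 6: best P0=NH1 P1=NH1
Op 7: best P0=NH1 P1=NH1
Op 8: best P0=NH1 P1=NH1
Op 9: best P0=NH1 P1=NH0
Op 10: best P0=NH1 P1=NH0

Answer: P0:NH1 P1:NH0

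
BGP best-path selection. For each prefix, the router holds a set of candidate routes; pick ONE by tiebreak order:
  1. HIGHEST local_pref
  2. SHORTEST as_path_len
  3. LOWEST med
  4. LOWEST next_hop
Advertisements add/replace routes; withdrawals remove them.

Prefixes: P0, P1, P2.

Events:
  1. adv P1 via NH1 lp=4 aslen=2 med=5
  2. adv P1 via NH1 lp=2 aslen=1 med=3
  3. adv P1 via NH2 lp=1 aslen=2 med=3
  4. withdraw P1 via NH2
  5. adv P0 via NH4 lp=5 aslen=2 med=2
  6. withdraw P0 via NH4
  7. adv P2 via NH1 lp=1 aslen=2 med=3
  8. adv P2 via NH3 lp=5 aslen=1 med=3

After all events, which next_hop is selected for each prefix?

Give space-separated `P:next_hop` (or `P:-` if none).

Answer: P0:- P1:NH1 P2:NH3

Derivation:
Op 1: best P0=- P1=NH1 P2=-
Op 2: best P0=- P1=NH1 P2=-
Op 3: best P0=- P1=NH1 P2=-
Op 4: best P0=- P1=NH1 P2=-
Op 5: best P0=NH4 P1=NH1 P2=-
Op 6: best P0=- P1=NH1 P2=-
Op 7: best P0=- P1=NH1 P2=NH1
Op 8: best P0=- P1=NH1 P2=NH3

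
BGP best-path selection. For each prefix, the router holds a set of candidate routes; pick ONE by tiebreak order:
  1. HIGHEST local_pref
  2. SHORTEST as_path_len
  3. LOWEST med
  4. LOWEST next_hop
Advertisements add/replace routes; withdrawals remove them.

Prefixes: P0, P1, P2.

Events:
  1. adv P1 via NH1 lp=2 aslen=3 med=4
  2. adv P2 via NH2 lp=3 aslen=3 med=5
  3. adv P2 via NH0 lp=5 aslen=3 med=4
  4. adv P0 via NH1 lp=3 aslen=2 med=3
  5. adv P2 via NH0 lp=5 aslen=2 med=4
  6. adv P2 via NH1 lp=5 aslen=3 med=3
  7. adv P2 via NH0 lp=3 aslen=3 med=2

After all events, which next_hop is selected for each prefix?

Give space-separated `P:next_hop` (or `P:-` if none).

Answer: P0:NH1 P1:NH1 P2:NH1

Derivation:
Op 1: best P0=- P1=NH1 P2=-
Op 2: best P0=- P1=NH1 P2=NH2
Op 3: best P0=- P1=NH1 P2=NH0
Op 4: best P0=NH1 P1=NH1 P2=NH0
Op 5: best P0=NH1 P1=NH1 P2=NH0
Op 6: best P0=NH1 P1=NH1 P2=NH0
Op 7: best P0=NH1 P1=NH1 P2=NH1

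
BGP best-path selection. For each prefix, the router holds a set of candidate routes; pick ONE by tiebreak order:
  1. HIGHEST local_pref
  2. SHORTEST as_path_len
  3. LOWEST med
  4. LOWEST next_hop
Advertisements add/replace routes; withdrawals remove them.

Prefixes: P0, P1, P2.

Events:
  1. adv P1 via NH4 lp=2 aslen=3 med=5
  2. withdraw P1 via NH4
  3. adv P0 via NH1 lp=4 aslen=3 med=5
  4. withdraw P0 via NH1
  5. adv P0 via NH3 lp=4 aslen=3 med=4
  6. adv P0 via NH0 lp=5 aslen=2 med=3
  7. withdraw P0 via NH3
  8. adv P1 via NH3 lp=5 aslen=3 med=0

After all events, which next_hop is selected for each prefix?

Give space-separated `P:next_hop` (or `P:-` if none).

Op 1: best P0=- P1=NH4 P2=-
Op 2: best P0=- P1=- P2=-
Op 3: best P0=NH1 P1=- P2=-
Op 4: best P0=- P1=- P2=-
Op 5: best P0=NH3 P1=- P2=-
Op 6: best P0=NH0 P1=- P2=-
Op 7: best P0=NH0 P1=- P2=-
Op 8: best P0=NH0 P1=NH3 P2=-

Answer: P0:NH0 P1:NH3 P2:-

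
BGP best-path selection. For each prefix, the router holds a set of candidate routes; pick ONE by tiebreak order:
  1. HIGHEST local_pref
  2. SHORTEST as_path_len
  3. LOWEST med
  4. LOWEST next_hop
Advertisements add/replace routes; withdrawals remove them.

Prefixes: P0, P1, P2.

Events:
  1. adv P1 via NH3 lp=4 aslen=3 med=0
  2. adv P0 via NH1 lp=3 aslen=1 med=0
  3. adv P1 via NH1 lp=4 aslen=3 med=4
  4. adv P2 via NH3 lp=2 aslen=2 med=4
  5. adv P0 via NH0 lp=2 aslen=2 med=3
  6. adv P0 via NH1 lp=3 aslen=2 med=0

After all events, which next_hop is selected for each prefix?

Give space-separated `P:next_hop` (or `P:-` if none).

Op 1: best P0=- P1=NH3 P2=-
Op 2: best P0=NH1 P1=NH3 P2=-
Op 3: best P0=NH1 P1=NH3 P2=-
Op 4: best P0=NH1 P1=NH3 P2=NH3
Op 5: best P0=NH1 P1=NH3 P2=NH3
Op 6: best P0=NH1 P1=NH3 P2=NH3

Answer: P0:NH1 P1:NH3 P2:NH3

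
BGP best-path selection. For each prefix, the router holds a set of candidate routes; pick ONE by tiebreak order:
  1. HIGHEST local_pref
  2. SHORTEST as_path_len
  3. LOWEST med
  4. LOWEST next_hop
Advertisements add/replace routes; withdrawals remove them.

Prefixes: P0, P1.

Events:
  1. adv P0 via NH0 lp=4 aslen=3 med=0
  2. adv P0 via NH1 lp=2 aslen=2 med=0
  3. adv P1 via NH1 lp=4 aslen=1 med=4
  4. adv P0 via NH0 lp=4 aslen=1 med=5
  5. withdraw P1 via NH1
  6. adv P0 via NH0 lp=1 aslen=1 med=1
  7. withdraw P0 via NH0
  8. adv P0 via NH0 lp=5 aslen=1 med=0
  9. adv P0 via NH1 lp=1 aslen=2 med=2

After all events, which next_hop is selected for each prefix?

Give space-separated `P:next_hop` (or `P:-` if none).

Answer: P0:NH0 P1:-

Derivation:
Op 1: best P0=NH0 P1=-
Op 2: best P0=NH0 P1=-
Op 3: best P0=NH0 P1=NH1
Op 4: best P0=NH0 P1=NH1
Op 5: best P0=NH0 P1=-
Op 6: best P0=NH1 P1=-
Op 7: best P0=NH1 P1=-
Op 8: best P0=NH0 P1=-
Op 9: best P0=NH0 P1=-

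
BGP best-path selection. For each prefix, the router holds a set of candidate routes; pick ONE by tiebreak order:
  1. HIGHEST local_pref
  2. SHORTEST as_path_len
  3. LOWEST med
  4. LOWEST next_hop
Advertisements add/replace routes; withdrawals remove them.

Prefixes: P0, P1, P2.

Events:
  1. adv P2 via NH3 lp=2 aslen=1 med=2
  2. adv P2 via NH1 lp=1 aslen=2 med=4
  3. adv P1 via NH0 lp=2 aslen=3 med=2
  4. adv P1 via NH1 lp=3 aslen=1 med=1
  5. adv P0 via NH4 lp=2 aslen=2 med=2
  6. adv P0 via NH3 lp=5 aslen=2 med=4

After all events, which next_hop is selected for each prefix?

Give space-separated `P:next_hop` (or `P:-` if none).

Answer: P0:NH3 P1:NH1 P2:NH3

Derivation:
Op 1: best P0=- P1=- P2=NH3
Op 2: best P0=- P1=- P2=NH3
Op 3: best P0=- P1=NH0 P2=NH3
Op 4: best P0=- P1=NH1 P2=NH3
Op 5: best P0=NH4 P1=NH1 P2=NH3
Op 6: best P0=NH3 P1=NH1 P2=NH3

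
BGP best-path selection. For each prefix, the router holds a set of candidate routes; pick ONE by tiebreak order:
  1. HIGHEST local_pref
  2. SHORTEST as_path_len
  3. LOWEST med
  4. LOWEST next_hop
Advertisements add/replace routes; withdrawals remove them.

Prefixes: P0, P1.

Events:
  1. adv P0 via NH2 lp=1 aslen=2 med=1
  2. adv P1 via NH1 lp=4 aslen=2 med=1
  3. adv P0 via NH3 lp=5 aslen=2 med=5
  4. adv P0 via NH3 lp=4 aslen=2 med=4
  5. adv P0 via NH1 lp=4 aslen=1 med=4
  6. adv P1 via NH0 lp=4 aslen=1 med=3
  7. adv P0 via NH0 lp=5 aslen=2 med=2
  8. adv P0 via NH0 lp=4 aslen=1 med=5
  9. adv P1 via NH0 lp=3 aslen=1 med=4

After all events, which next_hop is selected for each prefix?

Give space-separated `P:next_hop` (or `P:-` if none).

Op 1: best P0=NH2 P1=-
Op 2: best P0=NH2 P1=NH1
Op 3: best P0=NH3 P1=NH1
Op 4: best P0=NH3 P1=NH1
Op 5: best P0=NH1 P1=NH1
Op 6: best P0=NH1 P1=NH0
Op 7: best P0=NH0 P1=NH0
Op 8: best P0=NH1 P1=NH0
Op 9: best P0=NH1 P1=NH1

Answer: P0:NH1 P1:NH1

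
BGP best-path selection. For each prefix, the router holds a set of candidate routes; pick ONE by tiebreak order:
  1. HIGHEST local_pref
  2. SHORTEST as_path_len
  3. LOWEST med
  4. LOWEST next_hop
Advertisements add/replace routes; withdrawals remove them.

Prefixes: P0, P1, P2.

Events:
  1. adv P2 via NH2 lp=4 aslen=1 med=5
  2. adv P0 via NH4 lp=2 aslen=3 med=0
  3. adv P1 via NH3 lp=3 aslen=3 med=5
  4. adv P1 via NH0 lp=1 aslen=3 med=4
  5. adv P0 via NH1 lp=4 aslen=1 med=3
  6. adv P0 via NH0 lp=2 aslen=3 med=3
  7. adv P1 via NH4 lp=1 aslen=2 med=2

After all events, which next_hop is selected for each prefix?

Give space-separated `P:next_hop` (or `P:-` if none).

Op 1: best P0=- P1=- P2=NH2
Op 2: best P0=NH4 P1=- P2=NH2
Op 3: best P0=NH4 P1=NH3 P2=NH2
Op 4: best P0=NH4 P1=NH3 P2=NH2
Op 5: best P0=NH1 P1=NH3 P2=NH2
Op 6: best P0=NH1 P1=NH3 P2=NH2
Op 7: best P0=NH1 P1=NH3 P2=NH2

Answer: P0:NH1 P1:NH3 P2:NH2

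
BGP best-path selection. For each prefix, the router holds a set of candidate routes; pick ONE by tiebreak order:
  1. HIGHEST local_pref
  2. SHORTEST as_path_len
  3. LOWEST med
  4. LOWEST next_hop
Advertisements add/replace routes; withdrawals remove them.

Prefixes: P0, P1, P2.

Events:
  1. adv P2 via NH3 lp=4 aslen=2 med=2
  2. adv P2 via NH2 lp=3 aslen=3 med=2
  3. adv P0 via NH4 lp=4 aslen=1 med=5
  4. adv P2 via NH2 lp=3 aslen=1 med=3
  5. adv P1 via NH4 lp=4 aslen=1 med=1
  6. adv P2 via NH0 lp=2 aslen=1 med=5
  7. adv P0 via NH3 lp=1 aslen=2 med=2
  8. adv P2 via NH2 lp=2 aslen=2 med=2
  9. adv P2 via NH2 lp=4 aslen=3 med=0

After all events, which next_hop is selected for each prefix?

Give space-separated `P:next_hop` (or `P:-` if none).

Op 1: best P0=- P1=- P2=NH3
Op 2: best P0=- P1=- P2=NH3
Op 3: best P0=NH4 P1=- P2=NH3
Op 4: best P0=NH4 P1=- P2=NH3
Op 5: best P0=NH4 P1=NH4 P2=NH3
Op 6: best P0=NH4 P1=NH4 P2=NH3
Op 7: best P0=NH4 P1=NH4 P2=NH3
Op 8: best P0=NH4 P1=NH4 P2=NH3
Op 9: best P0=NH4 P1=NH4 P2=NH3

Answer: P0:NH4 P1:NH4 P2:NH3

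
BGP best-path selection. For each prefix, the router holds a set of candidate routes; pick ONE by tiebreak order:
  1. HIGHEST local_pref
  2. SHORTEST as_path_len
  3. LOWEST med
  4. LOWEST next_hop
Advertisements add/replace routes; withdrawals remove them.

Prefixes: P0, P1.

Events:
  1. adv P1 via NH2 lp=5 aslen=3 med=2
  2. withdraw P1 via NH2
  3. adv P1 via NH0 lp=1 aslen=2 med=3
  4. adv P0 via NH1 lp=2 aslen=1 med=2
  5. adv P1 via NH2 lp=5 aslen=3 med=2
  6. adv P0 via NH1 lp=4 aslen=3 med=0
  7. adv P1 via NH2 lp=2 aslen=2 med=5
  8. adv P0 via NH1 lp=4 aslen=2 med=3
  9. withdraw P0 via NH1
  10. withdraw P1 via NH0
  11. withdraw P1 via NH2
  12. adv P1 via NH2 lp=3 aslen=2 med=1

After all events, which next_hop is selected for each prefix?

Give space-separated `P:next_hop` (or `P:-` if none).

Op 1: best P0=- P1=NH2
Op 2: best P0=- P1=-
Op 3: best P0=- P1=NH0
Op 4: best P0=NH1 P1=NH0
Op 5: best P0=NH1 P1=NH2
Op 6: best P0=NH1 P1=NH2
Op 7: best P0=NH1 P1=NH2
Op 8: best P0=NH1 P1=NH2
Op 9: best P0=- P1=NH2
Op 10: best P0=- P1=NH2
Op 11: best P0=- P1=-
Op 12: best P0=- P1=NH2

Answer: P0:- P1:NH2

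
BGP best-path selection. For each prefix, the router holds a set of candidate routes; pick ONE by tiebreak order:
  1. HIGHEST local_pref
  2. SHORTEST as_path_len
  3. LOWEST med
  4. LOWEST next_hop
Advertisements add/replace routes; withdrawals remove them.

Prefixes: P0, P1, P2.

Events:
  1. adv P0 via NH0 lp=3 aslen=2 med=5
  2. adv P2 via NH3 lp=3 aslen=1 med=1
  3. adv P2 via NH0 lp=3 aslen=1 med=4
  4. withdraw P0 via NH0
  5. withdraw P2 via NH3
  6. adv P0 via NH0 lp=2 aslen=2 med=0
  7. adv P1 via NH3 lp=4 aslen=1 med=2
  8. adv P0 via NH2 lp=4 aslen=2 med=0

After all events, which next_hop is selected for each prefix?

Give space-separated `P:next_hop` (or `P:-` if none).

Answer: P0:NH2 P1:NH3 P2:NH0

Derivation:
Op 1: best P0=NH0 P1=- P2=-
Op 2: best P0=NH0 P1=- P2=NH3
Op 3: best P0=NH0 P1=- P2=NH3
Op 4: best P0=- P1=- P2=NH3
Op 5: best P0=- P1=- P2=NH0
Op 6: best P0=NH0 P1=- P2=NH0
Op 7: best P0=NH0 P1=NH3 P2=NH0
Op 8: best P0=NH2 P1=NH3 P2=NH0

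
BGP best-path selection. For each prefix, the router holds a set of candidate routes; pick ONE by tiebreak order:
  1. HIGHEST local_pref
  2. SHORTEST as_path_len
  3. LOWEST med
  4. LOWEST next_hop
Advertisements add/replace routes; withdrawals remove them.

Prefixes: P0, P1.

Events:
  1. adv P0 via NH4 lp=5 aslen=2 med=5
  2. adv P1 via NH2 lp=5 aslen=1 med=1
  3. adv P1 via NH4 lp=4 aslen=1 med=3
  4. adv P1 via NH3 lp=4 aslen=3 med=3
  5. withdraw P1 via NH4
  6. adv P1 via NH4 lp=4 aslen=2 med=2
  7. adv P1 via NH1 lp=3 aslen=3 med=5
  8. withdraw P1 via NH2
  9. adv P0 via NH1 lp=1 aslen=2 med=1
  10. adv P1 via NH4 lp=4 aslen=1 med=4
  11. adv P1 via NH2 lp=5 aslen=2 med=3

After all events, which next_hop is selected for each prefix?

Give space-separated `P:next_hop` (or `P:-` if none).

Op 1: best P0=NH4 P1=-
Op 2: best P0=NH4 P1=NH2
Op 3: best P0=NH4 P1=NH2
Op 4: best P0=NH4 P1=NH2
Op 5: best P0=NH4 P1=NH2
Op 6: best P0=NH4 P1=NH2
Op 7: best P0=NH4 P1=NH2
Op 8: best P0=NH4 P1=NH4
Op 9: best P0=NH4 P1=NH4
Op 10: best P0=NH4 P1=NH4
Op 11: best P0=NH4 P1=NH2

Answer: P0:NH4 P1:NH2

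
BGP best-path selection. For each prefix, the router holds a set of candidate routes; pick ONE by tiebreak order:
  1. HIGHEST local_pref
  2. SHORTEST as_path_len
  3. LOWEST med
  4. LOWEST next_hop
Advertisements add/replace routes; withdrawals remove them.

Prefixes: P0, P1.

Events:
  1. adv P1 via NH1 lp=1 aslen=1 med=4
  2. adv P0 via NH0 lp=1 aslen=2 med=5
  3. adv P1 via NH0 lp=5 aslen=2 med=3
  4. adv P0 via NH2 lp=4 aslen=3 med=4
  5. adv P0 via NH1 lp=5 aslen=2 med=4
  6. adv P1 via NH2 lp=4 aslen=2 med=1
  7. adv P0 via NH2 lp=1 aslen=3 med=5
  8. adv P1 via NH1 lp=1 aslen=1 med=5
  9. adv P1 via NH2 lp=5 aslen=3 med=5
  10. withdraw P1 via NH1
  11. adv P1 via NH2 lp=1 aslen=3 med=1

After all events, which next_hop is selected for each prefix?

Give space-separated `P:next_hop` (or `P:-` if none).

Answer: P0:NH1 P1:NH0

Derivation:
Op 1: best P0=- P1=NH1
Op 2: best P0=NH0 P1=NH1
Op 3: best P0=NH0 P1=NH0
Op 4: best P0=NH2 P1=NH0
Op 5: best P0=NH1 P1=NH0
Op 6: best P0=NH1 P1=NH0
Op 7: best P0=NH1 P1=NH0
Op 8: best P0=NH1 P1=NH0
Op 9: best P0=NH1 P1=NH0
Op 10: best P0=NH1 P1=NH0
Op 11: best P0=NH1 P1=NH0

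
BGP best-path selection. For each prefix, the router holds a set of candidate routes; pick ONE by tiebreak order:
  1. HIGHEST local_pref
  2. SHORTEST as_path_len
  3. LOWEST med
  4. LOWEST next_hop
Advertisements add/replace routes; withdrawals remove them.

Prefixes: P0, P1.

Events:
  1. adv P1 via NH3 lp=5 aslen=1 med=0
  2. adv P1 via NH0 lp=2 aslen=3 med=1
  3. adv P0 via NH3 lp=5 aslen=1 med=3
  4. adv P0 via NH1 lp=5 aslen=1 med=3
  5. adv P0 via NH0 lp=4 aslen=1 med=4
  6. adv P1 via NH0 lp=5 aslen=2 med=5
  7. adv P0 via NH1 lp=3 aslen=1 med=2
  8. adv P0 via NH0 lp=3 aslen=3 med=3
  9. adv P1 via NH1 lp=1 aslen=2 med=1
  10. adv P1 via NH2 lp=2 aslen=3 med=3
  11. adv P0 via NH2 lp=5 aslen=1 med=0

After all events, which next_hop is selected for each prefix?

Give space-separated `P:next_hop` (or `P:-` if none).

Op 1: best P0=- P1=NH3
Op 2: best P0=- P1=NH3
Op 3: best P0=NH3 P1=NH3
Op 4: best P0=NH1 P1=NH3
Op 5: best P0=NH1 P1=NH3
Op 6: best P0=NH1 P1=NH3
Op 7: best P0=NH3 P1=NH3
Op 8: best P0=NH3 P1=NH3
Op 9: best P0=NH3 P1=NH3
Op 10: best P0=NH3 P1=NH3
Op 11: best P0=NH2 P1=NH3

Answer: P0:NH2 P1:NH3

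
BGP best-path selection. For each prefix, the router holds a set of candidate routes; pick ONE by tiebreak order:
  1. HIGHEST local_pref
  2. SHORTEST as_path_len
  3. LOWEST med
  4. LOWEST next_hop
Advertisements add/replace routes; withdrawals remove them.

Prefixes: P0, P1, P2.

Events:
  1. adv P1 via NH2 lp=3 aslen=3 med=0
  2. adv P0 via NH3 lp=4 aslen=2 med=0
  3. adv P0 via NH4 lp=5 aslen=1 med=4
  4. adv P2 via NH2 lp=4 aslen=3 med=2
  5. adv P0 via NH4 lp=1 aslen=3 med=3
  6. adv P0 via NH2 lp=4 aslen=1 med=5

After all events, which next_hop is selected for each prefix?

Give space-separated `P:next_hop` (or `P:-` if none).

Op 1: best P0=- P1=NH2 P2=-
Op 2: best P0=NH3 P1=NH2 P2=-
Op 3: best P0=NH4 P1=NH2 P2=-
Op 4: best P0=NH4 P1=NH2 P2=NH2
Op 5: best P0=NH3 P1=NH2 P2=NH2
Op 6: best P0=NH2 P1=NH2 P2=NH2

Answer: P0:NH2 P1:NH2 P2:NH2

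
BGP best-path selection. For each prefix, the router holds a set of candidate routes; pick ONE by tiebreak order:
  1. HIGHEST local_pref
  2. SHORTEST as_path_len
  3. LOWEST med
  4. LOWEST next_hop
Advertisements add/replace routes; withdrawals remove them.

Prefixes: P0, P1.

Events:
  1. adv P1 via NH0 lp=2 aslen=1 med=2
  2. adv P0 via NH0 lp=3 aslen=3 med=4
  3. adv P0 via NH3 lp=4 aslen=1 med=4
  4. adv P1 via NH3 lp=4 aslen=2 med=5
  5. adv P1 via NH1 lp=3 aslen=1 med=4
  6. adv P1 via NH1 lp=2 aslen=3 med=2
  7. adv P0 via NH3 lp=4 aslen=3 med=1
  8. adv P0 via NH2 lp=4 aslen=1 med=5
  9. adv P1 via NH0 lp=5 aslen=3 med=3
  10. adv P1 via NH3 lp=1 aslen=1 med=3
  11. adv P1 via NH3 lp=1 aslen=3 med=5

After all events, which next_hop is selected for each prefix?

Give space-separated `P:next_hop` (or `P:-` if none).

Answer: P0:NH2 P1:NH0

Derivation:
Op 1: best P0=- P1=NH0
Op 2: best P0=NH0 P1=NH0
Op 3: best P0=NH3 P1=NH0
Op 4: best P0=NH3 P1=NH3
Op 5: best P0=NH3 P1=NH3
Op 6: best P0=NH3 P1=NH3
Op 7: best P0=NH3 P1=NH3
Op 8: best P0=NH2 P1=NH3
Op 9: best P0=NH2 P1=NH0
Op 10: best P0=NH2 P1=NH0
Op 11: best P0=NH2 P1=NH0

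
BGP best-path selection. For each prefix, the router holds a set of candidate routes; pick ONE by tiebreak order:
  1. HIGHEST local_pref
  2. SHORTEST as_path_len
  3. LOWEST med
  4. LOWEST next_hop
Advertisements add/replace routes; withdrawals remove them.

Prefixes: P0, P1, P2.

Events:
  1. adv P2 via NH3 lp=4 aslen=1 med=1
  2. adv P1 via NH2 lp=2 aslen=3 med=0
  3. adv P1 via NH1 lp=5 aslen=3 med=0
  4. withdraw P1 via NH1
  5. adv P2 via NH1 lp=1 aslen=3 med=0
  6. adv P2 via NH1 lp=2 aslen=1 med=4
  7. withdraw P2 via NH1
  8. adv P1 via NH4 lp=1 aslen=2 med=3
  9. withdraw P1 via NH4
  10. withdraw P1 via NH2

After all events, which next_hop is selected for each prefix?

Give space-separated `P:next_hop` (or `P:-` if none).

Answer: P0:- P1:- P2:NH3

Derivation:
Op 1: best P0=- P1=- P2=NH3
Op 2: best P0=- P1=NH2 P2=NH3
Op 3: best P0=- P1=NH1 P2=NH3
Op 4: best P0=- P1=NH2 P2=NH3
Op 5: best P0=- P1=NH2 P2=NH3
Op 6: best P0=- P1=NH2 P2=NH3
Op 7: best P0=- P1=NH2 P2=NH3
Op 8: best P0=- P1=NH2 P2=NH3
Op 9: best P0=- P1=NH2 P2=NH3
Op 10: best P0=- P1=- P2=NH3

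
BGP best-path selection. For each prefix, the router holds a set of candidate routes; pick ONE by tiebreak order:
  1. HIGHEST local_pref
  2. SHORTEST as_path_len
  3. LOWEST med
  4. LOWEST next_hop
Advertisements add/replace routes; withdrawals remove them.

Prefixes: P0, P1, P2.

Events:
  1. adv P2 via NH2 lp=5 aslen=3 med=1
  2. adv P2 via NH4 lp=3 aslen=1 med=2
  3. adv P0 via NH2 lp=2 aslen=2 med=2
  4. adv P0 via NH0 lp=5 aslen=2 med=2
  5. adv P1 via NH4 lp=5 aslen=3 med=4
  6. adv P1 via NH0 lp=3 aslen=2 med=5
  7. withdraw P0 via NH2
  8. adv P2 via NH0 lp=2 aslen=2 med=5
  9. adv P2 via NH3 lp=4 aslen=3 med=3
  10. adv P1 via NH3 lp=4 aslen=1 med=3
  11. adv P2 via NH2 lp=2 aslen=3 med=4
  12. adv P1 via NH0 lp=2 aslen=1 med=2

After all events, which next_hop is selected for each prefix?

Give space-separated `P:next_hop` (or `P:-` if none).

Answer: P0:NH0 P1:NH4 P2:NH3

Derivation:
Op 1: best P0=- P1=- P2=NH2
Op 2: best P0=- P1=- P2=NH2
Op 3: best P0=NH2 P1=- P2=NH2
Op 4: best P0=NH0 P1=- P2=NH2
Op 5: best P0=NH0 P1=NH4 P2=NH2
Op 6: best P0=NH0 P1=NH4 P2=NH2
Op 7: best P0=NH0 P1=NH4 P2=NH2
Op 8: best P0=NH0 P1=NH4 P2=NH2
Op 9: best P0=NH0 P1=NH4 P2=NH2
Op 10: best P0=NH0 P1=NH4 P2=NH2
Op 11: best P0=NH0 P1=NH4 P2=NH3
Op 12: best P0=NH0 P1=NH4 P2=NH3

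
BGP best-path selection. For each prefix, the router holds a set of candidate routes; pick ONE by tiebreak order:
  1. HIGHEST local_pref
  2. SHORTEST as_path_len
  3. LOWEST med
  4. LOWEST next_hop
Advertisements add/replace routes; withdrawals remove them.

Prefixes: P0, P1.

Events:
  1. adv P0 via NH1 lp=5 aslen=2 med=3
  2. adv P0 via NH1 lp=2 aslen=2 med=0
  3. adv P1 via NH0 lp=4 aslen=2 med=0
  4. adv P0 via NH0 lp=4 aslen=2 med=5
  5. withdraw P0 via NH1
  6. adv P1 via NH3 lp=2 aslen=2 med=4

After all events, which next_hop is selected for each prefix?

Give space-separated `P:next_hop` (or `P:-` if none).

Answer: P0:NH0 P1:NH0

Derivation:
Op 1: best P0=NH1 P1=-
Op 2: best P0=NH1 P1=-
Op 3: best P0=NH1 P1=NH0
Op 4: best P0=NH0 P1=NH0
Op 5: best P0=NH0 P1=NH0
Op 6: best P0=NH0 P1=NH0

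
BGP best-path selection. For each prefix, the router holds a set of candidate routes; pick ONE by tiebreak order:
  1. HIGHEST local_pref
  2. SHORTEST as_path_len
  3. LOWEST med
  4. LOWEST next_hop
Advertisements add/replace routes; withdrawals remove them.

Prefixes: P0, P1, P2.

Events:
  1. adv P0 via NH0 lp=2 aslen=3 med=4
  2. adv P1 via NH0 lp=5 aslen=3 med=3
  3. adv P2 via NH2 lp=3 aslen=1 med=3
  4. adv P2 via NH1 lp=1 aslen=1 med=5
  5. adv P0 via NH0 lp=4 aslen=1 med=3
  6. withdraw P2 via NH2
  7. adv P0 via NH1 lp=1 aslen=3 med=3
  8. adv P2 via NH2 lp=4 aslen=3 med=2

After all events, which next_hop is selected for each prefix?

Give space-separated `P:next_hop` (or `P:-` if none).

Op 1: best P0=NH0 P1=- P2=-
Op 2: best P0=NH0 P1=NH0 P2=-
Op 3: best P0=NH0 P1=NH0 P2=NH2
Op 4: best P0=NH0 P1=NH0 P2=NH2
Op 5: best P0=NH0 P1=NH0 P2=NH2
Op 6: best P0=NH0 P1=NH0 P2=NH1
Op 7: best P0=NH0 P1=NH0 P2=NH1
Op 8: best P0=NH0 P1=NH0 P2=NH2

Answer: P0:NH0 P1:NH0 P2:NH2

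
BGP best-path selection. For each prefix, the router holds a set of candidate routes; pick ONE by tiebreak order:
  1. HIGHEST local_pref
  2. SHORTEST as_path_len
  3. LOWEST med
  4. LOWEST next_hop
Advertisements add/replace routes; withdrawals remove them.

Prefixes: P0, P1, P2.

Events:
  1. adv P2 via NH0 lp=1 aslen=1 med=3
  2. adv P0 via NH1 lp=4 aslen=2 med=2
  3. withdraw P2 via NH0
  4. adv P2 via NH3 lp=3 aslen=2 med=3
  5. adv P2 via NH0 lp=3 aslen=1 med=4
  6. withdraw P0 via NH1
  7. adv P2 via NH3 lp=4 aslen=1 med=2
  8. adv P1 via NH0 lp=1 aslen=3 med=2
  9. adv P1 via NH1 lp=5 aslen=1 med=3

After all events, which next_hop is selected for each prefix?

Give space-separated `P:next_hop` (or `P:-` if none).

Op 1: best P0=- P1=- P2=NH0
Op 2: best P0=NH1 P1=- P2=NH0
Op 3: best P0=NH1 P1=- P2=-
Op 4: best P0=NH1 P1=- P2=NH3
Op 5: best P0=NH1 P1=- P2=NH0
Op 6: best P0=- P1=- P2=NH0
Op 7: best P0=- P1=- P2=NH3
Op 8: best P0=- P1=NH0 P2=NH3
Op 9: best P0=- P1=NH1 P2=NH3

Answer: P0:- P1:NH1 P2:NH3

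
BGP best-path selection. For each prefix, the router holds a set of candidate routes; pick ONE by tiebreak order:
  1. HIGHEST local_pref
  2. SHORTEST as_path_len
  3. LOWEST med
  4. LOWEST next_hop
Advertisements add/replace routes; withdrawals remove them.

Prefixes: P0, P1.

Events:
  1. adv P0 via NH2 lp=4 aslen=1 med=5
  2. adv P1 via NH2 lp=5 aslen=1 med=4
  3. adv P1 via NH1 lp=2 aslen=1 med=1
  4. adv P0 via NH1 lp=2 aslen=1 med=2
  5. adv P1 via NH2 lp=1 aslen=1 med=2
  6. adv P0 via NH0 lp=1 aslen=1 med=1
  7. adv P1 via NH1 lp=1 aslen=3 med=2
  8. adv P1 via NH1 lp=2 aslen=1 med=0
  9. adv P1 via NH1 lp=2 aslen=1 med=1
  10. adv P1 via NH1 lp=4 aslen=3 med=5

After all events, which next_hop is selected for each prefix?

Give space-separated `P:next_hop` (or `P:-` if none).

Op 1: best P0=NH2 P1=-
Op 2: best P0=NH2 P1=NH2
Op 3: best P0=NH2 P1=NH2
Op 4: best P0=NH2 P1=NH2
Op 5: best P0=NH2 P1=NH1
Op 6: best P0=NH2 P1=NH1
Op 7: best P0=NH2 P1=NH2
Op 8: best P0=NH2 P1=NH1
Op 9: best P0=NH2 P1=NH1
Op 10: best P0=NH2 P1=NH1

Answer: P0:NH2 P1:NH1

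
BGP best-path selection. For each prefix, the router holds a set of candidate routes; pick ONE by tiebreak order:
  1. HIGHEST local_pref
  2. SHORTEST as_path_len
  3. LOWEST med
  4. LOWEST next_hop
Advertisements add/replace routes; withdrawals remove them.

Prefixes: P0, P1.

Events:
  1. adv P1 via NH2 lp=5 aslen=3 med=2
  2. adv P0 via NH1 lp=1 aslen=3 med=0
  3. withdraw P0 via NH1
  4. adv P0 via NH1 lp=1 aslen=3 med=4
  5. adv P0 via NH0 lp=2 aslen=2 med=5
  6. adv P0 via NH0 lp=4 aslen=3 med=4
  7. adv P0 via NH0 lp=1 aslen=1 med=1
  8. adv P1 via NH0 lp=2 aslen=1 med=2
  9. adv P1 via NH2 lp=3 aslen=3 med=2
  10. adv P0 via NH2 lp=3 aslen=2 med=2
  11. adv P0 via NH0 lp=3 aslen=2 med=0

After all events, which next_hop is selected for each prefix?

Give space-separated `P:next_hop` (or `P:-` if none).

Op 1: best P0=- P1=NH2
Op 2: best P0=NH1 P1=NH2
Op 3: best P0=- P1=NH2
Op 4: best P0=NH1 P1=NH2
Op 5: best P0=NH0 P1=NH2
Op 6: best P0=NH0 P1=NH2
Op 7: best P0=NH0 P1=NH2
Op 8: best P0=NH0 P1=NH2
Op 9: best P0=NH0 P1=NH2
Op 10: best P0=NH2 P1=NH2
Op 11: best P0=NH0 P1=NH2

Answer: P0:NH0 P1:NH2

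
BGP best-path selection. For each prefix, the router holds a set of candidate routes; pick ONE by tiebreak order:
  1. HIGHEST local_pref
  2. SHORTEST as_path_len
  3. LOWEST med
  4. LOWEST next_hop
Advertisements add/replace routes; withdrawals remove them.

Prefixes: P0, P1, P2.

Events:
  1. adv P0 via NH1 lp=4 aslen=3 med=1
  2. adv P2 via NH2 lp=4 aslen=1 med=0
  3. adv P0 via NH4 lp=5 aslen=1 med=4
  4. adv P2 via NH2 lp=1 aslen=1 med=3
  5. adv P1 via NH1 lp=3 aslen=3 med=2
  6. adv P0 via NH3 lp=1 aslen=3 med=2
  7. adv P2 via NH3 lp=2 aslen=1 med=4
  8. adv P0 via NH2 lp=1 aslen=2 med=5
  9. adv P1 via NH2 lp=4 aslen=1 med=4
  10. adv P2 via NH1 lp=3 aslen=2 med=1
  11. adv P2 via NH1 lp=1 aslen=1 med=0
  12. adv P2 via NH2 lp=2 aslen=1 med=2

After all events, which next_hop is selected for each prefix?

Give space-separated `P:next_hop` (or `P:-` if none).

Answer: P0:NH4 P1:NH2 P2:NH2

Derivation:
Op 1: best P0=NH1 P1=- P2=-
Op 2: best P0=NH1 P1=- P2=NH2
Op 3: best P0=NH4 P1=- P2=NH2
Op 4: best P0=NH4 P1=- P2=NH2
Op 5: best P0=NH4 P1=NH1 P2=NH2
Op 6: best P0=NH4 P1=NH1 P2=NH2
Op 7: best P0=NH4 P1=NH1 P2=NH3
Op 8: best P0=NH4 P1=NH1 P2=NH3
Op 9: best P0=NH4 P1=NH2 P2=NH3
Op 10: best P0=NH4 P1=NH2 P2=NH1
Op 11: best P0=NH4 P1=NH2 P2=NH3
Op 12: best P0=NH4 P1=NH2 P2=NH2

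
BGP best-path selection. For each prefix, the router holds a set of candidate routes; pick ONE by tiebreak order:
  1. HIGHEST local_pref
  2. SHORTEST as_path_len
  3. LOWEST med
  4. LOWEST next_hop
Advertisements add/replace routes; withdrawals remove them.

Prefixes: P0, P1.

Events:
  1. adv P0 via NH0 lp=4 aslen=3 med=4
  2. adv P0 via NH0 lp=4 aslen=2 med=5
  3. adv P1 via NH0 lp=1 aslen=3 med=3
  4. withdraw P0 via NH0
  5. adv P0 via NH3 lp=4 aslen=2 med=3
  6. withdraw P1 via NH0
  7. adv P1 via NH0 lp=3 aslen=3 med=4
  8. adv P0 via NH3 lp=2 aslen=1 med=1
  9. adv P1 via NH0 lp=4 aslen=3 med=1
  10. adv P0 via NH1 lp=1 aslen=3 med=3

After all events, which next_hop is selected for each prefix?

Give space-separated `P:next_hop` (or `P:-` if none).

Answer: P0:NH3 P1:NH0

Derivation:
Op 1: best P0=NH0 P1=-
Op 2: best P0=NH0 P1=-
Op 3: best P0=NH0 P1=NH0
Op 4: best P0=- P1=NH0
Op 5: best P0=NH3 P1=NH0
Op 6: best P0=NH3 P1=-
Op 7: best P0=NH3 P1=NH0
Op 8: best P0=NH3 P1=NH0
Op 9: best P0=NH3 P1=NH0
Op 10: best P0=NH3 P1=NH0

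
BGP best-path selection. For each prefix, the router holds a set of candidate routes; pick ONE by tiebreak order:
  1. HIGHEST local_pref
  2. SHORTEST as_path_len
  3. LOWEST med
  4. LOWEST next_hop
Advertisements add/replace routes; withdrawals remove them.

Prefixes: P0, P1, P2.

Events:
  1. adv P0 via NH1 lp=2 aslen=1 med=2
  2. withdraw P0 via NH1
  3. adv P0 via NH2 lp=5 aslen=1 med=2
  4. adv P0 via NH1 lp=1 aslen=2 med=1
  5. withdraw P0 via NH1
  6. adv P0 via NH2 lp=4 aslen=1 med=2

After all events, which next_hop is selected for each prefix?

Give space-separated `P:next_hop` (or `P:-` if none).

Op 1: best P0=NH1 P1=- P2=-
Op 2: best P0=- P1=- P2=-
Op 3: best P0=NH2 P1=- P2=-
Op 4: best P0=NH2 P1=- P2=-
Op 5: best P0=NH2 P1=- P2=-
Op 6: best P0=NH2 P1=- P2=-

Answer: P0:NH2 P1:- P2:-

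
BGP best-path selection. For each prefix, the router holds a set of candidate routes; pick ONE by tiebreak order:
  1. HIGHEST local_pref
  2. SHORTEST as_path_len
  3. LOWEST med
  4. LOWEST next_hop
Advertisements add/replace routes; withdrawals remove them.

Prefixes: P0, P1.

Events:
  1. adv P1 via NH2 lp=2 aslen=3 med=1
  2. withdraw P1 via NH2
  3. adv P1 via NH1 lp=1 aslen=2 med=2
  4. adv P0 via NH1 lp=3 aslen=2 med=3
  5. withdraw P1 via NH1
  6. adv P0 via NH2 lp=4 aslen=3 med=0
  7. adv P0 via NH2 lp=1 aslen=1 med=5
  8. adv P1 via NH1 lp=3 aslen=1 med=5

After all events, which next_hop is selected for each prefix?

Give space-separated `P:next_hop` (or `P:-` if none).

Op 1: best P0=- P1=NH2
Op 2: best P0=- P1=-
Op 3: best P0=- P1=NH1
Op 4: best P0=NH1 P1=NH1
Op 5: best P0=NH1 P1=-
Op 6: best P0=NH2 P1=-
Op 7: best P0=NH1 P1=-
Op 8: best P0=NH1 P1=NH1

Answer: P0:NH1 P1:NH1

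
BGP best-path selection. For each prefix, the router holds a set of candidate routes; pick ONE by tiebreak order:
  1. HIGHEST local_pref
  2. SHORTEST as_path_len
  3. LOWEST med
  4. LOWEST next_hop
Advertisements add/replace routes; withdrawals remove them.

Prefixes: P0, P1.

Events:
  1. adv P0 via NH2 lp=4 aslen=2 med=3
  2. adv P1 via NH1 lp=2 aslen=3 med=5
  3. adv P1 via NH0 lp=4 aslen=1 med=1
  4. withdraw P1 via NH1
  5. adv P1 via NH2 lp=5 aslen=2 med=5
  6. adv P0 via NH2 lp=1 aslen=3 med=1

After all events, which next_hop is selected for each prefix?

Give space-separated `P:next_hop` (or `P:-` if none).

Op 1: best P0=NH2 P1=-
Op 2: best P0=NH2 P1=NH1
Op 3: best P0=NH2 P1=NH0
Op 4: best P0=NH2 P1=NH0
Op 5: best P0=NH2 P1=NH2
Op 6: best P0=NH2 P1=NH2

Answer: P0:NH2 P1:NH2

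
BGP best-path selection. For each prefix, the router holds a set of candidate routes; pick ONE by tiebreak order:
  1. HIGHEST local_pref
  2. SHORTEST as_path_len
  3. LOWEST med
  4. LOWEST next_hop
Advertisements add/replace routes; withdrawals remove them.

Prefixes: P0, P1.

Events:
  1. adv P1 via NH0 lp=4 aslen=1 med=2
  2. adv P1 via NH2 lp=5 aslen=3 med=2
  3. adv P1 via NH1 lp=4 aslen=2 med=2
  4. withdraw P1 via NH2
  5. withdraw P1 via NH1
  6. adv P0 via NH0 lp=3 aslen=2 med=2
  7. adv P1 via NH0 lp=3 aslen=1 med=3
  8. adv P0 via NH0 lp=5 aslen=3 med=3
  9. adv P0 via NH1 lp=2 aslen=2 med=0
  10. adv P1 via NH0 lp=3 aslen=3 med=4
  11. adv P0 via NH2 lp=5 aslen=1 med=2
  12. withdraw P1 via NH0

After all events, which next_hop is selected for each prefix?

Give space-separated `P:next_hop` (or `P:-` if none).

Answer: P0:NH2 P1:-

Derivation:
Op 1: best P0=- P1=NH0
Op 2: best P0=- P1=NH2
Op 3: best P0=- P1=NH2
Op 4: best P0=- P1=NH0
Op 5: best P0=- P1=NH0
Op 6: best P0=NH0 P1=NH0
Op 7: best P0=NH0 P1=NH0
Op 8: best P0=NH0 P1=NH0
Op 9: best P0=NH0 P1=NH0
Op 10: best P0=NH0 P1=NH0
Op 11: best P0=NH2 P1=NH0
Op 12: best P0=NH2 P1=-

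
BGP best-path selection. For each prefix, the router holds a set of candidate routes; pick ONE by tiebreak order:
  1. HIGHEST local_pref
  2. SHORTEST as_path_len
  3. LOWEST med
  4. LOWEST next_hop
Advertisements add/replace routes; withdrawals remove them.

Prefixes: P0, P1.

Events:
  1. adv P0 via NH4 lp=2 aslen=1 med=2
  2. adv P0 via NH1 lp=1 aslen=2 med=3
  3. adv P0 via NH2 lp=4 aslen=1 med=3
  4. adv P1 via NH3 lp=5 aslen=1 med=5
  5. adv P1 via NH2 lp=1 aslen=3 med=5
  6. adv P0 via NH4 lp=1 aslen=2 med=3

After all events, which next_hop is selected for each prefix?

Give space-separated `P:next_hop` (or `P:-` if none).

Answer: P0:NH2 P1:NH3

Derivation:
Op 1: best P0=NH4 P1=-
Op 2: best P0=NH4 P1=-
Op 3: best P0=NH2 P1=-
Op 4: best P0=NH2 P1=NH3
Op 5: best P0=NH2 P1=NH3
Op 6: best P0=NH2 P1=NH3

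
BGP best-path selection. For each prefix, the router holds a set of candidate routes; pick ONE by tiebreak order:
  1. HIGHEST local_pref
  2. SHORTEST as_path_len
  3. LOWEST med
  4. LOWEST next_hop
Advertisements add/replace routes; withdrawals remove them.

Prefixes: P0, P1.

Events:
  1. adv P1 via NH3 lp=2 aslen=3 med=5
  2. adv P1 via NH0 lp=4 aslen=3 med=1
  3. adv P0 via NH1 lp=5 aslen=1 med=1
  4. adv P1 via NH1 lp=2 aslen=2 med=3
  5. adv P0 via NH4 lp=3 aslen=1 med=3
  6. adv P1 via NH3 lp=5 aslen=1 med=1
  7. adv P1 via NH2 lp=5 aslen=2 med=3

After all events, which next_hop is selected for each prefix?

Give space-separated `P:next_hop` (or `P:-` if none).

Answer: P0:NH1 P1:NH3

Derivation:
Op 1: best P0=- P1=NH3
Op 2: best P0=- P1=NH0
Op 3: best P0=NH1 P1=NH0
Op 4: best P0=NH1 P1=NH0
Op 5: best P0=NH1 P1=NH0
Op 6: best P0=NH1 P1=NH3
Op 7: best P0=NH1 P1=NH3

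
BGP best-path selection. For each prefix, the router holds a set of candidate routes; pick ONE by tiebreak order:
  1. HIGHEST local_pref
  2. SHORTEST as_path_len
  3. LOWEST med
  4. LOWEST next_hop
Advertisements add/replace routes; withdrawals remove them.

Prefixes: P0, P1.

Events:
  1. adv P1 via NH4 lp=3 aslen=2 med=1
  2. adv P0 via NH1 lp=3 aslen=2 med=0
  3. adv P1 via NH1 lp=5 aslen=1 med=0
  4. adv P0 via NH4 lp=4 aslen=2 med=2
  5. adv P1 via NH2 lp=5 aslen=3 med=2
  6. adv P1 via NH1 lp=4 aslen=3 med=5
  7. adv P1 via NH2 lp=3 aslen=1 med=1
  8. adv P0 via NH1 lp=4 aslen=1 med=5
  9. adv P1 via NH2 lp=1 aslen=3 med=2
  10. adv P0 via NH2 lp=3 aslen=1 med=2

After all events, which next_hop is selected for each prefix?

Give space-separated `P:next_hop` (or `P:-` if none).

Answer: P0:NH1 P1:NH1

Derivation:
Op 1: best P0=- P1=NH4
Op 2: best P0=NH1 P1=NH4
Op 3: best P0=NH1 P1=NH1
Op 4: best P0=NH4 P1=NH1
Op 5: best P0=NH4 P1=NH1
Op 6: best P0=NH4 P1=NH2
Op 7: best P0=NH4 P1=NH1
Op 8: best P0=NH1 P1=NH1
Op 9: best P0=NH1 P1=NH1
Op 10: best P0=NH1 P1=NH1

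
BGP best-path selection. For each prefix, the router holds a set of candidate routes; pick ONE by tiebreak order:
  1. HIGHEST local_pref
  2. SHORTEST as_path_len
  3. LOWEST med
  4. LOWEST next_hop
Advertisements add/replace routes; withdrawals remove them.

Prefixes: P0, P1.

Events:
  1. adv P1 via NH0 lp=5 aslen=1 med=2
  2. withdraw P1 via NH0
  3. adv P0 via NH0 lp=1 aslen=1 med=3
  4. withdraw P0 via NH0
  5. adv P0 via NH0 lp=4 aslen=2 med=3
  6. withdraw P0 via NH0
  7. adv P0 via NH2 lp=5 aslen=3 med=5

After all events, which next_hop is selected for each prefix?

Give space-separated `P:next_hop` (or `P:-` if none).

Op 1: best P0=- P1=NH0
Op 2: best P0=- P1=-
Op 3: best P0=NH0 P1=-
Op 4: best P0=- P1=-
Op 5: best P0=NH0 P1=-
Op 6: best P0=- P1=-
Op 7: best P0=NH2 P1=-

Answer: P0:NH2 P1:-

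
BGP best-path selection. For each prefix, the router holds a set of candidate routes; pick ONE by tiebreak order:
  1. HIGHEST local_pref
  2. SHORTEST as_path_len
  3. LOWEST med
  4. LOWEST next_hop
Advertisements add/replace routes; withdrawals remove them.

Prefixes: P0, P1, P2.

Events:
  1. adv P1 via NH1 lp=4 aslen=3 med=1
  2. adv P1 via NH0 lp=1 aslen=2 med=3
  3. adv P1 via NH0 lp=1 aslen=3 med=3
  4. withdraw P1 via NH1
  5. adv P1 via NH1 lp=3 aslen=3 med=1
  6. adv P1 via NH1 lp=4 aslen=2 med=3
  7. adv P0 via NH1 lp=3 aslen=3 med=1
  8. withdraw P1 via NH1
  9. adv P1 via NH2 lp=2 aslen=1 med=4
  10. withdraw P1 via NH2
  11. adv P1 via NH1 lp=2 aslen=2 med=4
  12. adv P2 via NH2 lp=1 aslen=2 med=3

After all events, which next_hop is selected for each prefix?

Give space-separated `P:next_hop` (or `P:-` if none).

Op 1: best P0=- P1=NH1 P2=-
Op 2: best P0=- P1=NH1 P2=-
Op 3: best P0=- P1=NH1 P2=-
Op 4: best P0=- P1=NH0 P2=-
Op 5: best P0=- P1=NH1 P2=-
Op 6: best P0=- P1=NH1 P2=-
Op 7: best P0=NH1 P1=NH1 P2=-
Op 8: best P0=NH1 P1=NH0 P2=-
Op 9: best P0=NH1 P1=NH2 P2=-
Op 10: best P0=NH1 P1=NH0 P2=-
Op 11: best P0=NH1 P1=NH1 P2=-
Op 12: best P0=NH1 P1=NH1 P2=NH2

Answer: P0:NH1 P1:NH1 P2:NH2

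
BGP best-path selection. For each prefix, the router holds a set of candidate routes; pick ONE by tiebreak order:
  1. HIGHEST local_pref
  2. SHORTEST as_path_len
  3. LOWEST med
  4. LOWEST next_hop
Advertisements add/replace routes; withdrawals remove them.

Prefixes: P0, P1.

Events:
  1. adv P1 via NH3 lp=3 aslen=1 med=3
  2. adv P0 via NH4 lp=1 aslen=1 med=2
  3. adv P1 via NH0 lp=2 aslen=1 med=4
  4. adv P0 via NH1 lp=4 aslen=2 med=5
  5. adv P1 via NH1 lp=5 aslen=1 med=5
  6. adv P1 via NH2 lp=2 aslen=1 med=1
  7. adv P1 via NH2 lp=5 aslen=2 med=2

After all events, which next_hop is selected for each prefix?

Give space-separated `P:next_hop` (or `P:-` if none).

Op 1: best P0=- P1=NH3
Op 2: best P0=NH4 P1=NH3
Op 3: best P0=NH4 P1=NH3
Op 4: best P0=NH1 P1=NH3
Op 5: best P0=NH1 P1=NH1
Op 6: best P0=NH1 P1=NH1
Op 7: best P0=NH1 P1=NH1

Answer: P0:NH1 P1:NH1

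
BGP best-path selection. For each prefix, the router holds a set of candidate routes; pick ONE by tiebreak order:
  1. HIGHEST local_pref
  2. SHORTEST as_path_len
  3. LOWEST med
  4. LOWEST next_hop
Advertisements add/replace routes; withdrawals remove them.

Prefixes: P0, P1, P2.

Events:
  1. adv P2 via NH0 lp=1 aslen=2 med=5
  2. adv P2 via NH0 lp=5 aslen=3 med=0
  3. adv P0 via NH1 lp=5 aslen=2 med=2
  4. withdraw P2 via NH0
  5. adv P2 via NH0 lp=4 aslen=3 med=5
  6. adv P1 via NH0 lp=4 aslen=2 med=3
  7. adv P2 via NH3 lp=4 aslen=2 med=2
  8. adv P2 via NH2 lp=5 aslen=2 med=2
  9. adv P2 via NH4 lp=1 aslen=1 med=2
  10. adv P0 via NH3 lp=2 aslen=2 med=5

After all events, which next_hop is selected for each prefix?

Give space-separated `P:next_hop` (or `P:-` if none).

Op 1: best P0=- P1=- P2=NH0
Op 2: best P0=- P1=- P2=NH0
Op 3: best P0=NH1 P1=- P2=NH0
Op 4: best P0=NH1 P1=- P2=-
Op 5: best P0=NH1 P1=- P2=NH0
Op 6: best P0=NH1 P1=NH0 P2=NH0
Op 7: best P0=NH1 P1=NH0 P2=NH3
Op 8: best P0=NH1 P1=NH0 P2=NH2
Op 9: best P0=NH1 P1=NH0 P2=NH2
Op 10: best P0=NH1 P1=NH0 P2=NH2

Answer: P0:NH1 P1:NH0 P2:NH2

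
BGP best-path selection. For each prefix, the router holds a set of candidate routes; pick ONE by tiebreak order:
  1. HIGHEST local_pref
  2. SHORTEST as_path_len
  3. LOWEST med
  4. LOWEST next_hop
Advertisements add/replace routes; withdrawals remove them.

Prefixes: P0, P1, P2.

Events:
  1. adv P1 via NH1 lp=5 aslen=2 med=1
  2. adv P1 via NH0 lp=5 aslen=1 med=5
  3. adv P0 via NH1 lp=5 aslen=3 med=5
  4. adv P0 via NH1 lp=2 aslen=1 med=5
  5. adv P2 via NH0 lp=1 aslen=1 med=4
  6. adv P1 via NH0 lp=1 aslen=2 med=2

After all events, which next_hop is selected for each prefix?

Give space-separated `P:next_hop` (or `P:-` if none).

Answer: P0:NH1 P1:NH1 P2:NH0

Derivation:
Op 1: best P0=- P1=NH1 P2=-
Op 2: best P0=- P1=NH0 P2=-
Op 3: best P0=NH1 P1=NH0 P2=-
Op 4: best P0=NH1 P1=NH0 P2=-
Op 5: best P0=NH1 P1=NH0 P2=NH0
Op 6: best P0=NH1 P1=NH1 P2=NH0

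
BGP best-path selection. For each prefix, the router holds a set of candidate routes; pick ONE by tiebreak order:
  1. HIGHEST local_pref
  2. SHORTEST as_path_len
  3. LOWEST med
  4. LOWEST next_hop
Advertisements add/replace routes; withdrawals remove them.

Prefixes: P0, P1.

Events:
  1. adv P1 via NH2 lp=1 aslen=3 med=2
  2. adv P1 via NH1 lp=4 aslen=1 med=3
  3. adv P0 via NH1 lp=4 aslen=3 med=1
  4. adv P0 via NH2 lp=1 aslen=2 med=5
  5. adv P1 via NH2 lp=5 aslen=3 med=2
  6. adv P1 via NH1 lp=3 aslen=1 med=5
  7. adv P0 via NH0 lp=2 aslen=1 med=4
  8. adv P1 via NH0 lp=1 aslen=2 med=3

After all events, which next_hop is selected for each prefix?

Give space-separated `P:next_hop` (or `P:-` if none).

Op 1: best P0=- P1=NH2
Op 2: best P0=- P1=NH1
Op 3: best P0=NH1 P1=NH1
Op 4: best P0=NH1 P1=NH1
Op 5: best P0=NH1 P1=NH2
Op 6: best P0=NH1 P1=NH2
Op 7: best P0=NH1 P1=NH2
Op 8: best P0=NH1 P1=NH2

Answer: P0:NH1 P1:NH2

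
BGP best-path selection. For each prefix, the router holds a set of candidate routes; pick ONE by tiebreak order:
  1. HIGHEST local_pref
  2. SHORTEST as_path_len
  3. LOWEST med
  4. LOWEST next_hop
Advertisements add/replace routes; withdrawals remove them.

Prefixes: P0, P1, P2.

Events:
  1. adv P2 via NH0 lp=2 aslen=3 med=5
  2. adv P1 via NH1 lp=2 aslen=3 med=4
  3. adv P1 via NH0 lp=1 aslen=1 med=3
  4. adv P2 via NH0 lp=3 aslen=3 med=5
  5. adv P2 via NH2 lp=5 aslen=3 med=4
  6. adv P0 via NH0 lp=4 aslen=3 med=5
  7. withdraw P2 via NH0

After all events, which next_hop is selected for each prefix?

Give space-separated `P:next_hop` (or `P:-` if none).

Answer: P0:NH0 P1:NH1 P2:NH2

Derivation:
Op 1: best P0=- P1=- P2=NH0
Op 2: best P0=- P1=NH1 P2=NH0
Op 3: best P0=- P1=NH1 P2=NH0
Op 4: best P0=- P1=NH1 P2=NH0
Op 5: best P0=- P1=NH1 P2=NH2
Op 6: best P0=NH0 P1=NH1 P2=NH2
Op 7: best P0=NH0 P1=NH1 P2=NH2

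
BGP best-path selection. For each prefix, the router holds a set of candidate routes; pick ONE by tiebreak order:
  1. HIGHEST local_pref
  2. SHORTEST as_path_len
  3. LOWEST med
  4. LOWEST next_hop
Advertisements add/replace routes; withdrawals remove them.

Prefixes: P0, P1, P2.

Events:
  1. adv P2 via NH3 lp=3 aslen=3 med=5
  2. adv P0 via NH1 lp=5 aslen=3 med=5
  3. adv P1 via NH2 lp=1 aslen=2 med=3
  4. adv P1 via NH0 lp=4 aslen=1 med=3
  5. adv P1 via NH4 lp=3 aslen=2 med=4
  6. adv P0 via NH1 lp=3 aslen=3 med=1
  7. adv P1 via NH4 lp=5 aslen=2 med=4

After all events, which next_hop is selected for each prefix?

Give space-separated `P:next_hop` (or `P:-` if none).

Answer: P0:NH1 P1:NH4 P2:NH3

Derivation:
Op 1: best P0=- P1=- P2=NH3
Op 2: best P0=NH1 P1=- P2=NH3
Op 3: best P0=NH1 P1=NH2 P2=NH3
Op 4: best P0=NH1 P1=NH0 P2=NH3
Op 5: best P0=NH1 P1=NH0 P2=NH3
Op 6: best P0=NH1 P1=NH0 P2=NH3
Op 7: best P0=NH1 P1=NH4 P2=NH3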